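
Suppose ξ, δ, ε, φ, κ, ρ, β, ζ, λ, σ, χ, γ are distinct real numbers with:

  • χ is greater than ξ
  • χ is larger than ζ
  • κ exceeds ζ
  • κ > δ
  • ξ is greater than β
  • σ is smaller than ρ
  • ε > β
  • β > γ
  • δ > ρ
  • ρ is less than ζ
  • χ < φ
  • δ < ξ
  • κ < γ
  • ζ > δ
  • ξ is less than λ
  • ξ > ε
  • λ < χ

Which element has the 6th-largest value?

β

Piecing the relations together gives one ordering: σ < ρ < δ < ζ < κ < γ < β < ε < ξ < λ < χ < φ.
Counting 6 from the largest end gives β.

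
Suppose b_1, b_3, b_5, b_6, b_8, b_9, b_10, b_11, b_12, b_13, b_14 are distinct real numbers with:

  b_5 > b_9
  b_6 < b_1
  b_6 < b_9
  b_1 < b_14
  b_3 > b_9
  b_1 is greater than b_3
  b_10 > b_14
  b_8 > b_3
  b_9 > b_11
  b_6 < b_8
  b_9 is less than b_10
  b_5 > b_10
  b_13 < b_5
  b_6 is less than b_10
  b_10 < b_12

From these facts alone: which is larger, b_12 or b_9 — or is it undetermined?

b_12

b_9 < b_3 and b_3 < b_1 give b_9 < b_1.
Then b_1 < b_14 extends the chain to b_14.
Then b_14 < b_10 extends the chain to b_10.
Then b_10 < b_12 extends the chain to b_12.
So b_12 is larger.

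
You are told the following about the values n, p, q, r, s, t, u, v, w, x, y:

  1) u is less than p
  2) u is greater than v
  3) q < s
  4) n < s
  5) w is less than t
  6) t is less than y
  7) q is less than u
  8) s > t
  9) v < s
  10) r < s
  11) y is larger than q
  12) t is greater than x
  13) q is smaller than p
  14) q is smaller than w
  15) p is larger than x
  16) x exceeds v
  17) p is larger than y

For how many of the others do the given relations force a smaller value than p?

The elements the relations force below p are q, v, w, x, u, t, y — no chain reaches any other.
That is 7.

7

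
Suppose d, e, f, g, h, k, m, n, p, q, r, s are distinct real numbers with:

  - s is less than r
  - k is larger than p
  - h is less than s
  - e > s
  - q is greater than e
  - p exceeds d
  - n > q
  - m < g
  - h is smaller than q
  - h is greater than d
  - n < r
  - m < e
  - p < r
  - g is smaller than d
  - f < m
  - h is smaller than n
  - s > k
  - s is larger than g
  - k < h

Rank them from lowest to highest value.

f < m < g < d < p < k < h < s < e < q < n < r

The consecutive links are each given: f < m; m < g; g < d; d < p; p < k; k < h; h < s; s < e; e < q; q < n; n < r.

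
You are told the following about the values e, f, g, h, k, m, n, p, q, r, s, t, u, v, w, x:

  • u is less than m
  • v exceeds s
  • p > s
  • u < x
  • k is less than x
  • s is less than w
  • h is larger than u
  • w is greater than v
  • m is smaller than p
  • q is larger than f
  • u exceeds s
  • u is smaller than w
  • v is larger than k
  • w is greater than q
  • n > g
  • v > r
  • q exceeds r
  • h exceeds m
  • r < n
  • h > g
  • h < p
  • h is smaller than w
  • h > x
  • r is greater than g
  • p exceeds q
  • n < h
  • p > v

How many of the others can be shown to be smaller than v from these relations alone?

4

From v the given relations immediately reach k, s, r.
From those, g — 4 in total.
No other element is forced below v by the given relations, so the count is 4.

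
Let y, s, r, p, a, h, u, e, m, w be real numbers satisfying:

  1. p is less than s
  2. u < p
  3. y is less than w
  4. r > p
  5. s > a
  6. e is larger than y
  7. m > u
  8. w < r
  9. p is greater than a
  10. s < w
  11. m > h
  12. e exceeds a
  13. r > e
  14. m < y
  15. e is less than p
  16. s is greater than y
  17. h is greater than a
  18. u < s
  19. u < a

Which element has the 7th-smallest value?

Piecing the relations together gives one ordering: u < a < h < m < y < e < p < s < w < r.
The 7th smallest is p.

p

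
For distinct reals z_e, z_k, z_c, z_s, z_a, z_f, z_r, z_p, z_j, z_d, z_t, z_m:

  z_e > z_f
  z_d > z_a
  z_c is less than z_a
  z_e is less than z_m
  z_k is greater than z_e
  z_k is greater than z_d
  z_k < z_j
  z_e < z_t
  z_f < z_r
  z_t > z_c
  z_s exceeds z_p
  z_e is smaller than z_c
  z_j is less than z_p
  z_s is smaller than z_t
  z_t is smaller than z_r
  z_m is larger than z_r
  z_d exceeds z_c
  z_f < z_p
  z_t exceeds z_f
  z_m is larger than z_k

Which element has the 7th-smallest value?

Piecing the relations together gives one ordering: z_f < z_e < z_c < z_a < z_d < z_k < z_j < z_p < z_s < z_t < z_r < z_m.
The 7th smallest is z_j.

z_j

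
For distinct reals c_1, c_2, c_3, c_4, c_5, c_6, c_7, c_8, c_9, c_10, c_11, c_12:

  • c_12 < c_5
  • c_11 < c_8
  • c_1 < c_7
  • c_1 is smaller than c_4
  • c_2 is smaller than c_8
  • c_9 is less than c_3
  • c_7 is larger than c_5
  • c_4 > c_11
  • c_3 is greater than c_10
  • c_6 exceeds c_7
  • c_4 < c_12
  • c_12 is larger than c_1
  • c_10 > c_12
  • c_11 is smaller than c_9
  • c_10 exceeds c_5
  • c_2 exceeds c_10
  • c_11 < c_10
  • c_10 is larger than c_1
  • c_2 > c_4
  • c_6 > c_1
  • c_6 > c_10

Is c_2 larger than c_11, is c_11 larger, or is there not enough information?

c_11 < c_4 and c_4 < c_12 give c_11 < c_12.
With c_12 < c_5: c_11 < c_4 < c_12 < c_5.
Then c_5 < c_10 extends the chain to c_10.
Then c_10 < c_2 extends the chain to c_2.
So c_2 is larger.

c_2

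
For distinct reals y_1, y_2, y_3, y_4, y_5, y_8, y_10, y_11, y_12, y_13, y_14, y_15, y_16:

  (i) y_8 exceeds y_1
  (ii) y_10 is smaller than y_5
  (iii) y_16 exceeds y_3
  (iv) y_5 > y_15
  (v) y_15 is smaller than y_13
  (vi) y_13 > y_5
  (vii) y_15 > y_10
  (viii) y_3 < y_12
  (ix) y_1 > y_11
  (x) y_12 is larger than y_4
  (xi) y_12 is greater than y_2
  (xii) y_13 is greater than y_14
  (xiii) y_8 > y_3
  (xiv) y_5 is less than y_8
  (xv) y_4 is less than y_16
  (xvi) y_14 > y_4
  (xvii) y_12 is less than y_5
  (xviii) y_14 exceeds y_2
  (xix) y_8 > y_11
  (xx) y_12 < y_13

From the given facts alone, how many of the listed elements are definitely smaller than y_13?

The elements the relations force below y_13 are y_10, y_2, y_4, y_3, y_12, y_14, y_15, y_5 — no chain reaches any other.
That is 8.

8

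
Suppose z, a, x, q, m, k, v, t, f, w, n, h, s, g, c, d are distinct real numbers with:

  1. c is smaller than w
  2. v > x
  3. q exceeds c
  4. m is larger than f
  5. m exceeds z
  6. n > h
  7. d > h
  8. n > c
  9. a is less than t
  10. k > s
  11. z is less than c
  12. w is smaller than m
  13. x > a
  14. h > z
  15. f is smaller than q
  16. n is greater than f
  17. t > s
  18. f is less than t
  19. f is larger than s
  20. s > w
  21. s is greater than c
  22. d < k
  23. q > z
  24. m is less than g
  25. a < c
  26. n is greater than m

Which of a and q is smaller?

a

The relevant relations are a < c; c < w; w < s; s < f; f < q.
Together: a < c < w < s < f < q.
So a < q; a is the smaller of the two.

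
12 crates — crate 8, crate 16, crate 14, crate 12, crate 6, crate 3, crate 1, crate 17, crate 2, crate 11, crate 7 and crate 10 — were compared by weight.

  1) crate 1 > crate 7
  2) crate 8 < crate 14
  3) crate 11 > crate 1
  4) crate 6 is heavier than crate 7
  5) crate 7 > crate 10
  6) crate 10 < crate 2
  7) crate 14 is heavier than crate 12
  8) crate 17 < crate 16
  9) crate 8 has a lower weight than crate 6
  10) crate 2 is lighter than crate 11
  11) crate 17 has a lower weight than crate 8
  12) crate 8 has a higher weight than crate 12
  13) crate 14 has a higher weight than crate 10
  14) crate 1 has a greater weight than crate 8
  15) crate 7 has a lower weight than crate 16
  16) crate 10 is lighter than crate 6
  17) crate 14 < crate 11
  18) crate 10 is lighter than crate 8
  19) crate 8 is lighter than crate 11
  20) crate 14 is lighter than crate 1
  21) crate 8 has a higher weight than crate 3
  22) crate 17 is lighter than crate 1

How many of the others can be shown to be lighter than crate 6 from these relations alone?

The elements the relations force below crate 6 are crate 10, crate 12, crate 3, crate 17, crate 8, crate 7 — no chain reaches any other.
That is 6.

6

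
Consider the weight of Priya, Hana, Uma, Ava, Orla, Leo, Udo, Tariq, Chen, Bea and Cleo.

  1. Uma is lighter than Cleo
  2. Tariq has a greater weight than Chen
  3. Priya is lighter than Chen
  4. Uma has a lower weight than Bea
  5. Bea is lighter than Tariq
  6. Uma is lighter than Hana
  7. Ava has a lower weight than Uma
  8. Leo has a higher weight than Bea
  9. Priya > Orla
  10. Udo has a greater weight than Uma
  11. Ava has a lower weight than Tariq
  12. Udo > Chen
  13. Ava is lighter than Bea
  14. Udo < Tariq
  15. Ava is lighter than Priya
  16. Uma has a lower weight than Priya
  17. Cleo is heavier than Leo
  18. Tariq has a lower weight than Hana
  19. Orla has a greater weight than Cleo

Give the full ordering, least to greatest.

Ava < Uma < Bea < Leo < Cleo < Orla < Priya < Chen < Udo < Tariq < Hana

The consecutive links are each given: Ava < Uma; Uma < Bea; Bea < Leo; Leo < Cleo; Cleo < Orla; Orla < Priya; Priya < Chen; Chen < Udo; Udo < Tariq; Tariq < Hana.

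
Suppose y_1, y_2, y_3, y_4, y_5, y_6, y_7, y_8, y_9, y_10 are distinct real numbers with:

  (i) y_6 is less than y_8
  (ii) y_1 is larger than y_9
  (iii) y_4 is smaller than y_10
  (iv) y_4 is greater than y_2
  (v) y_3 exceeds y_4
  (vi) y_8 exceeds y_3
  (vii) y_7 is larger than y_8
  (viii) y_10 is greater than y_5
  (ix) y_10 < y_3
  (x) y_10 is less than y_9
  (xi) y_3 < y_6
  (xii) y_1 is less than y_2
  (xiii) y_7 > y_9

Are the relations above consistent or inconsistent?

We have y_4 < y_10 stated directly, yet also y_10 < y_9 < y_1 < y_2 < y_4 by chaining the others — so y_10 < y_4. Contradiction.

inconsistent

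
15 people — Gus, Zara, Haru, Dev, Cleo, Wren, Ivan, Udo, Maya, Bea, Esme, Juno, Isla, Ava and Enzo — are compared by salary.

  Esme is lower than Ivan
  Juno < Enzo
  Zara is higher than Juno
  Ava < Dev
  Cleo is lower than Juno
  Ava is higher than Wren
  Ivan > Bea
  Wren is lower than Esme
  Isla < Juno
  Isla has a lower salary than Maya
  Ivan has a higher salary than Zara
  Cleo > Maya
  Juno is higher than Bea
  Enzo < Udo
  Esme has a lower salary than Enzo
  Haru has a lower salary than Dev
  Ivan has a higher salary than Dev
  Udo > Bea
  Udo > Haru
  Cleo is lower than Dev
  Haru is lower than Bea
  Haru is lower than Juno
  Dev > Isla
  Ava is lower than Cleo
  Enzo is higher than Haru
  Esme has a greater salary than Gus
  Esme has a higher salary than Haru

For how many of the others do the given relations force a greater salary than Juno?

4

Directly above Juno: Zara, Enzo.
One step further: Ivan, Udo (4 so far).
Nothing else is reachable above Juno; 4 in all.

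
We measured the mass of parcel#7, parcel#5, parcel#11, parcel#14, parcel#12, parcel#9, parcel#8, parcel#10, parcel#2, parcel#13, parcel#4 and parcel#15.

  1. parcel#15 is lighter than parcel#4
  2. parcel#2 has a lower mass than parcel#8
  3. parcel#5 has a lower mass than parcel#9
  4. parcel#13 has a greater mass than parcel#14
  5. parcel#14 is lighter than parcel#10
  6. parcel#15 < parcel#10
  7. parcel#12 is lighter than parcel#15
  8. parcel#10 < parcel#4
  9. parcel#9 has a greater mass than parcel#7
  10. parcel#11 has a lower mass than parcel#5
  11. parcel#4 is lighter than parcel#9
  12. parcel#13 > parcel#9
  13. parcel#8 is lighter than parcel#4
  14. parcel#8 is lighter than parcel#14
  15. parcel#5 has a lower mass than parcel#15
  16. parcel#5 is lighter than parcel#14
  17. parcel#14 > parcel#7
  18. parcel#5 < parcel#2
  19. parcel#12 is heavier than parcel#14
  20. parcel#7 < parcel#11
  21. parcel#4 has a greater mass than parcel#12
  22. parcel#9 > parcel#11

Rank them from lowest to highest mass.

parcel#7 < parcel#11 < parcel#5 < parcel#2 < parcel#8 < parcel#14 < parcel#12 < parcel#15 < parcel#10 < parcel#4 < parcel#9 < parcel#13

The consecutive links are each given: parcel#7 < parcel#11; parcel#11 < parcel#5; parcel#5 < parcel#2; parcel#2 < parcel#8; parcel#8 < parcel#14; parcel#14 < parcel#12; parcel#12 < parcel#15; parcel#15 < parcel#10; parcel#10 < parcel#4; parcel#4 < parcel#9; parcel#9 < parcel#13.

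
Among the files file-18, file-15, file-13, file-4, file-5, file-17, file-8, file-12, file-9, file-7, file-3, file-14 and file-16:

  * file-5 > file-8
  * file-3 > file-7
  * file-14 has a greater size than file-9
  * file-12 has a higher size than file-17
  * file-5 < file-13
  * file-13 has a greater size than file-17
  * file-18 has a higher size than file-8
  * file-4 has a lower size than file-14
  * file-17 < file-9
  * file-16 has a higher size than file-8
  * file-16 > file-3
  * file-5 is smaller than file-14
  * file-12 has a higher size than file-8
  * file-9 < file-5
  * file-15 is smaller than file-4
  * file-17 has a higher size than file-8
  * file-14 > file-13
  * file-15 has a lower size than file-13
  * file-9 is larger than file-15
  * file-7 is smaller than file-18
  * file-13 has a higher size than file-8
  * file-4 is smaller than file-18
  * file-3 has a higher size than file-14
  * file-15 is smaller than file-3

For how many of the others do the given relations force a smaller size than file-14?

From file-14 the given relations immediately reach file-9, file-5, file-4, file-13.
From those, file-8, file-15, file-17 — 7 in total.
No other element is forced below file-14 by the given relations, so the count is 7.

7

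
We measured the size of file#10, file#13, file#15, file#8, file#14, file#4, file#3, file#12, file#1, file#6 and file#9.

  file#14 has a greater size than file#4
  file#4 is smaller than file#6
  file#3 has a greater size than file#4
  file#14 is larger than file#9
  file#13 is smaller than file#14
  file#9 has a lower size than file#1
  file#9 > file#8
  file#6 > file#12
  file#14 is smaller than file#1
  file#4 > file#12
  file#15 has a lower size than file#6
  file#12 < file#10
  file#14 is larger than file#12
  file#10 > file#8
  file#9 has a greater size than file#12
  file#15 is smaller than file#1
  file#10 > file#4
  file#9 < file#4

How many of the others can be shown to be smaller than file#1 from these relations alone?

The elements the relations force below file#1 are file#13, file#12, file#8, file#9, file#4, file#15, file#14 — no chain reaches any other.
That is 7.

7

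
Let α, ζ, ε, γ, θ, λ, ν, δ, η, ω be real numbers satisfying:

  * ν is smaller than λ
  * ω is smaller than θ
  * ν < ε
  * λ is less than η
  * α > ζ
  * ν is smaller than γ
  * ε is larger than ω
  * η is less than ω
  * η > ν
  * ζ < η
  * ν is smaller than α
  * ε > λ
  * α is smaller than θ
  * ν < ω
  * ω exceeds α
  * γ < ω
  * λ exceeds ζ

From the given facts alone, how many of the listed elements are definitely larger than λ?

4

The elements the relations force above λ are η, ω, θ, ε — no chain reaches any other.
That is 4.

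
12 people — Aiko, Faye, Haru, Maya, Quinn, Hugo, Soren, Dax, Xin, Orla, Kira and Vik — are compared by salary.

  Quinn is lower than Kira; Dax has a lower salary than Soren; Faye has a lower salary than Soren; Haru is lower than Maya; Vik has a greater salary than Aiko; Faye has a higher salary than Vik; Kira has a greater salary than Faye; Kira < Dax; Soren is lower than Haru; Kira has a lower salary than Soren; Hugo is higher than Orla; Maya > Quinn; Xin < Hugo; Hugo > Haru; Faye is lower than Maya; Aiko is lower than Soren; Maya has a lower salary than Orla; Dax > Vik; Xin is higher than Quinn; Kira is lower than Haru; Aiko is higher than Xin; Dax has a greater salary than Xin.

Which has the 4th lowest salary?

Chaining the given pairs: Quinn < Xin < Aiko < Vik < Faye < Kira < Dax < Soren < Haru < Maya < Orla < Hugo.
Counting 4 from the smallest end gives Vik.

Vik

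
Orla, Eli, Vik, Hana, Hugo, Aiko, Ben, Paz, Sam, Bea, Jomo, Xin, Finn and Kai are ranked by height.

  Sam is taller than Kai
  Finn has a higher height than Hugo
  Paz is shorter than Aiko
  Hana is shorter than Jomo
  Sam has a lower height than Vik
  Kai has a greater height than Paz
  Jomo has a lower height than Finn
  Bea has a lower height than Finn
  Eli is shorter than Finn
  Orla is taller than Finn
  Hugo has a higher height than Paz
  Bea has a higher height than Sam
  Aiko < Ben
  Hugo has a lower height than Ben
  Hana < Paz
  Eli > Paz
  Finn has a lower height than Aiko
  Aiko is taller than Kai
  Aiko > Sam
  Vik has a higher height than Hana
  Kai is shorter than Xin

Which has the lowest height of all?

Hana

Jomo is not least since Hana < Jomo; Paz is not least since Hana < Paz; Kai is not least since Paz < Kai; Sam is not least since Kai < Sam; Eli is not least since Paz < Eli; Hugo is not least since Paz < Hugo; Xin is not least since Kai < Xin; Bea is not least since Sam < Bea; Finn is not least since Bea < Finn; Orla is not least since Finn < Orla; Aiko is not least since Finn < Aiko; Vik is not least since Sam < Vik; Ben is not least since Aiko < Ben.
Only Hana has nothing below it, so Hana is the lowest height.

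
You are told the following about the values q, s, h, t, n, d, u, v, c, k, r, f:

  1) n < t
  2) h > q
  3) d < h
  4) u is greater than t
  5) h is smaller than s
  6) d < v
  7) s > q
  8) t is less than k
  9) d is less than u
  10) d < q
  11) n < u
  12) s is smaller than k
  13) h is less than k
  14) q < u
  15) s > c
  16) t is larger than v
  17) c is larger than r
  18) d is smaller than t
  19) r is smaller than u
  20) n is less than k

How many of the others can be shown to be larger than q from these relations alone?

4

The elements the relations force above q are h, s, k, u — no chain reaches any other.
That is 4.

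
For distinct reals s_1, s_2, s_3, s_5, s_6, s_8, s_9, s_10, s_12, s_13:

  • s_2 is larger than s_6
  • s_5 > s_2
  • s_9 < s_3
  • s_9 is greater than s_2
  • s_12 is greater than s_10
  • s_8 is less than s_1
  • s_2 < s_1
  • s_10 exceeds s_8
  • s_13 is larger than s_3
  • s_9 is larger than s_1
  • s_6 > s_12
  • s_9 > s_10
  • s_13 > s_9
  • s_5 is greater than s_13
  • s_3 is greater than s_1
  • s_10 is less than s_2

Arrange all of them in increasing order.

Each adjacent pair is fixed by a given relation: s_8 < s_10; s_10 < s_12; s_12 < s_6; s_6 < s_2; s_2 < s_1; s_1 < s_9; s_9 < s_3; s_3 < s_13; s_13 < s_5. Chaining them end to end gives the full order.

s_8 < s_10 < s_12 < s_6 < s_2 < s_1 < s_9 < s_3 < s_13 < s_5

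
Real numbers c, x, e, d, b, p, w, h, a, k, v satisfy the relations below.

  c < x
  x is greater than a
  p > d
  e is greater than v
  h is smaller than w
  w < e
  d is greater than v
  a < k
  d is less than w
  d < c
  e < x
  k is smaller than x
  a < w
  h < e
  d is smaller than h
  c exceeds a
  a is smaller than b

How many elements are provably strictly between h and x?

2

Chaining upward from h reaches: w, e.
Chaining downward from x reaches: a, v, d, c, k, w, e.
Strictly between h and x are those in both lists: w, e — 2 elements.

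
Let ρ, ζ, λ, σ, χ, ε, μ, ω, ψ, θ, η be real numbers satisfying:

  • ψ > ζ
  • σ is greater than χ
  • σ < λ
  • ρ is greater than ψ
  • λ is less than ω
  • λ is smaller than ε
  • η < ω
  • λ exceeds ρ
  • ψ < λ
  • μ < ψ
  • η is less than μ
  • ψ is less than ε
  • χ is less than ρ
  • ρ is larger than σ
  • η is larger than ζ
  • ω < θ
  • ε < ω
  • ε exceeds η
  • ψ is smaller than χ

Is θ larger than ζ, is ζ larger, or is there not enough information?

θ

Following the relations from ζ: ζ < η < μ < ψ < χ < σ < ρ < λ < ε < ω < θ.
So θ is larger.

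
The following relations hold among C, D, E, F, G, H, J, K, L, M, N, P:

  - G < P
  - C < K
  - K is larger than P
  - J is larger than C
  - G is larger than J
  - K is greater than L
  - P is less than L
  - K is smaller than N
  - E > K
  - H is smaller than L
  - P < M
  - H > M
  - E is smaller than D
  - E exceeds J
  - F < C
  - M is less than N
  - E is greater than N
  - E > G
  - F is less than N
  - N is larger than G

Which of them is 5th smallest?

Chaining the given pairs: F < C < J < G < P < M < H < L < K < N < E < D.
The 5th smallest is P.

P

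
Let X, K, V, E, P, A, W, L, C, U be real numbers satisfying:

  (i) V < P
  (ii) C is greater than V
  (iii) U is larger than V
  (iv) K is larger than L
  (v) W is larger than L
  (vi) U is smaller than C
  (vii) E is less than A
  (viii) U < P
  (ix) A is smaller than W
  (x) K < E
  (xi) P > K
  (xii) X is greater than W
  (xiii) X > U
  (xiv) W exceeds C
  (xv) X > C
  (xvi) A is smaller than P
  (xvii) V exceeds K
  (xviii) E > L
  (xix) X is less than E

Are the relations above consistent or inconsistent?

Chaining the given relations yields W < X < E < A, so W < A. But one relation states A < W. These cannot both hold.

inconsistent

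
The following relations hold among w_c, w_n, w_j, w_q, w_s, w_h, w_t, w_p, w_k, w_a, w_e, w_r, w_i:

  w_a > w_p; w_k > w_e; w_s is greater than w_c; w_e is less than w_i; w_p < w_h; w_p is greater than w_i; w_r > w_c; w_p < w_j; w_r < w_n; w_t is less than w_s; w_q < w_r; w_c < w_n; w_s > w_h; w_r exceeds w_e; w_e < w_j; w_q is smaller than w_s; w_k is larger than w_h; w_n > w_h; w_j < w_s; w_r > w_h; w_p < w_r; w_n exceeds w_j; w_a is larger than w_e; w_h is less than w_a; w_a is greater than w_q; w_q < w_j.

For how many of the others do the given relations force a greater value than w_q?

The elements the relations force above w_q are w_r, w_j, w_a, w_n, w_s — no chain reaches any other.
That is 5.

5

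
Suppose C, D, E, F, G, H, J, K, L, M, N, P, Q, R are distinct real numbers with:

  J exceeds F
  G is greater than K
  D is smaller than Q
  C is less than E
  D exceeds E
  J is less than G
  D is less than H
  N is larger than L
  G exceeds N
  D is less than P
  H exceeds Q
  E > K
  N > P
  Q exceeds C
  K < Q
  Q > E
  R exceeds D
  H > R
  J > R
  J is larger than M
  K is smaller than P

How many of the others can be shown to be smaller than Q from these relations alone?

The elements the relations force below Q are C, K, E, D — no chain reaches any other.
That is 4.

4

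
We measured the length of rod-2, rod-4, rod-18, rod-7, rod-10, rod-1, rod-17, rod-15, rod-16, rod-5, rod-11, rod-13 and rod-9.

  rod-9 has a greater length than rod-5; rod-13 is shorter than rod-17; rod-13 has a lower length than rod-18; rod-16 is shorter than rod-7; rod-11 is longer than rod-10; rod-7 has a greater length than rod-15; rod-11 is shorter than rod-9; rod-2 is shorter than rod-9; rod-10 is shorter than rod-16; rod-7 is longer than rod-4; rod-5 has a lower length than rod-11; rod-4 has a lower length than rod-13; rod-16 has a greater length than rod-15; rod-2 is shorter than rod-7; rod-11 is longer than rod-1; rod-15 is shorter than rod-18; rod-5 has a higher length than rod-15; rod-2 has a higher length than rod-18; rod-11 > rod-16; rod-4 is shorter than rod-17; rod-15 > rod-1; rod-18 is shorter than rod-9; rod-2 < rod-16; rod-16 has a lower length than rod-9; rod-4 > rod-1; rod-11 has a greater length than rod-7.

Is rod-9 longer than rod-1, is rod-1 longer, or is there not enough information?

Link the given pairs in sequence: rod-1 < rod-15; rod-15 < rod-18; rod-18 < rod-2; rod-2 < rod-16; rod-16 < rod-7; rod-7 < rod-11; rod-11 < rod-9.
Together: rod-1 < rod-15 < rod-18 < rod-2 < rod-16 < rod-7 < rod-11 < rod-9.
So rod-9 is longer.

rod-9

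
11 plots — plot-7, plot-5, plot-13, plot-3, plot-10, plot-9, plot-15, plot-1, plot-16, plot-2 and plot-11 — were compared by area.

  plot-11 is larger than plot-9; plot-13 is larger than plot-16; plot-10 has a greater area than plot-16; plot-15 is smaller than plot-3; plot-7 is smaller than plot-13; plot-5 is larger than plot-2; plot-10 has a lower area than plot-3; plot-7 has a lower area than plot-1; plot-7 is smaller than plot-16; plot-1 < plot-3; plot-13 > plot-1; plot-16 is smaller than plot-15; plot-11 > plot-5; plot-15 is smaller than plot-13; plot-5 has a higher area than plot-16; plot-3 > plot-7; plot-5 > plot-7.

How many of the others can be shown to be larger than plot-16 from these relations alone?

6

From plot-16 the given relations immediately reach plot-5, plot-15, plot-10, plot-13.
From those, plot-11, plot-3 — 6 in total.
Nothing else is reachable above plot-16; 6 in all.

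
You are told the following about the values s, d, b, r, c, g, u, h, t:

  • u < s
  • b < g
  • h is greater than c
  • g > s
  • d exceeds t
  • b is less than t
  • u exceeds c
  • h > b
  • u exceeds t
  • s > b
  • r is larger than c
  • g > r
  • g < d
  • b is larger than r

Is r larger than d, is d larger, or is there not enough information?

d

The relevant relations are r < b; b < t; t < u; u < s; s < g; g < d.
Chaining these gives r < b < t < u < s < g < d.
So d is larger.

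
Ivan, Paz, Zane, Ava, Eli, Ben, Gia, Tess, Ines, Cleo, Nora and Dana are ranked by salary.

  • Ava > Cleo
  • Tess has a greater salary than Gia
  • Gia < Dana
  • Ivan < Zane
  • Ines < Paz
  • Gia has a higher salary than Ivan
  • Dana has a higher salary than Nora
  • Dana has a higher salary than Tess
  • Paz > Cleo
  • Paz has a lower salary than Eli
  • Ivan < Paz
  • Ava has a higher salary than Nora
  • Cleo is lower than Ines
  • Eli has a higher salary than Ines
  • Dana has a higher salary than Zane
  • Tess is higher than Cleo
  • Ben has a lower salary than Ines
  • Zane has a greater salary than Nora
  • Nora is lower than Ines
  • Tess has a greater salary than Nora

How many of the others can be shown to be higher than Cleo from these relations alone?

From Cleo the given relations immediately reach Tess, Ines, Ava, Paz.
From those, Eli, Dana — 6 in total.
Nothing else is reachable above Cleo; 6 in all.

6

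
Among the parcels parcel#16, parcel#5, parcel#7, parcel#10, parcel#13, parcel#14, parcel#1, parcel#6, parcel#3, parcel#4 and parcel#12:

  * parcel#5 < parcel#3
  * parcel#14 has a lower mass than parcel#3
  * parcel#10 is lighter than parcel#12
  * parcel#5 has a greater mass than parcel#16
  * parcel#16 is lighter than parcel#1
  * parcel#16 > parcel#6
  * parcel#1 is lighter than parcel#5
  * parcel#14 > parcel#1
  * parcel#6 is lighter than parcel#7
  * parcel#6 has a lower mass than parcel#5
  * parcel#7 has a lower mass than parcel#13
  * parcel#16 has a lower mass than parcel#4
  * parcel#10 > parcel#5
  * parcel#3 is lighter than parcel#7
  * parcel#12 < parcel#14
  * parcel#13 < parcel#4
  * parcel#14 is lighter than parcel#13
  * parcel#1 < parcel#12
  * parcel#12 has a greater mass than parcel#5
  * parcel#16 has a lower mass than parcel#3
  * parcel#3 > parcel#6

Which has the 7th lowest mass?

parcel#14

Chaining the given pairs: parcel#6 < parcel#16 < parcel#1 < parcel#5 < parcel#10 < parcel#12 < parcel#14 < parcel#3 < parcel#7 < parcel#13 < parcel#4.
The 7th smallest is parcel#14.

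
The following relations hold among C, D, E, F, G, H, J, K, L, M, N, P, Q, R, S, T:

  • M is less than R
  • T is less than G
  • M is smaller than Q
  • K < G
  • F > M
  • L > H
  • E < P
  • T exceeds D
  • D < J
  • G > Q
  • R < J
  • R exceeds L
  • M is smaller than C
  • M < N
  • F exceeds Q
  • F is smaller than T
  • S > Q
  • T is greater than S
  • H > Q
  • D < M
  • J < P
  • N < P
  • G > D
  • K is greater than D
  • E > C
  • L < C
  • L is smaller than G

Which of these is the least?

D

M is not least since D < M; Q is not least since M < Q; H is not least since Q < H; S is not least since Q < S; N is not least since M < N; F is not least since M < F; L is not least since H < L; C is not least since M < C; R is not least since M < R; J is not least since R < J; E is not least since C < E; T is not least since F < T; P is not least since N < P; K is not least since D < K; G is not least since T < G.
Only D has nothing below it, so D is the least.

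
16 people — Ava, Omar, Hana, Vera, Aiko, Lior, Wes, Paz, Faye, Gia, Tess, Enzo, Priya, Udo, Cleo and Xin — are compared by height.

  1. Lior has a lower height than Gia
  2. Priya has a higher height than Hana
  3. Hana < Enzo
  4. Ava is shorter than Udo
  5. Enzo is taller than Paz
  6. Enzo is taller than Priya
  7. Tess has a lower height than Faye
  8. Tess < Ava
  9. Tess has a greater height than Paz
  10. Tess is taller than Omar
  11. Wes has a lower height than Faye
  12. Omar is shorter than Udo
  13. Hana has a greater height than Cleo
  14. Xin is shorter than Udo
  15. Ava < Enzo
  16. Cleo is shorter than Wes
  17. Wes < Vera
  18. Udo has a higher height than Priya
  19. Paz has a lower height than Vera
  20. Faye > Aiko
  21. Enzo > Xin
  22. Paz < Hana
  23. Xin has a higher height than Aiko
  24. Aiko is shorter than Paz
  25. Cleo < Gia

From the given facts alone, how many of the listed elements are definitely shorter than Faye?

The elements the relations force below Faye are Omar, Aiko, Cleo, Paz, Tess, Wes — no chain reaches any other.
That is 6.

6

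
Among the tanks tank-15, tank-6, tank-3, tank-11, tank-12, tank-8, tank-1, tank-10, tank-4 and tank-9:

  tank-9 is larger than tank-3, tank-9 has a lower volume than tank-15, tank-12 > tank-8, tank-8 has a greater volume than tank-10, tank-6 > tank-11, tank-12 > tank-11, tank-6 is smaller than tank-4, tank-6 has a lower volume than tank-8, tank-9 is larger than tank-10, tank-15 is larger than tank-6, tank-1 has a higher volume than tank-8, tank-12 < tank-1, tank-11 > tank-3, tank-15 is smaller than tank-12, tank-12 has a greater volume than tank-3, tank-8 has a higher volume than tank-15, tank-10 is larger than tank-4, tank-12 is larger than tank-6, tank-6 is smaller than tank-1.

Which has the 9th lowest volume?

tank-12

Piecing the relations together gives one ordering: tank-3 < tank-11 < tank-6 < tank-4 < tank-10 < tank-9 < tank-15 < tank-8 < tank-12 < tank-1.
The 9th smallest is tank-12.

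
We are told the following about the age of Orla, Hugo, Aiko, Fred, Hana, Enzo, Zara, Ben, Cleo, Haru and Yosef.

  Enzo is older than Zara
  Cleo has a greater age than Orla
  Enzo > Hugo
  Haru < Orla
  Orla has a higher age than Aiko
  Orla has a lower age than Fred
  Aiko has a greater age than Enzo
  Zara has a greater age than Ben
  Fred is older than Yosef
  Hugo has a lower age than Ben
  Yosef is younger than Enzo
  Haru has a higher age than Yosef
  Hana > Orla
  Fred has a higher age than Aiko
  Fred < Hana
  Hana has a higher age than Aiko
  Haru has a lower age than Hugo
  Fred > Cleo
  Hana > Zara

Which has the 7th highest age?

Zara

Chaining the given pairs: Yosef < Haru < Hugo < Ben < Zara < Enzo < Aiko < Orla < Cleo < Fred < Hana.
The 7th largest is Zara.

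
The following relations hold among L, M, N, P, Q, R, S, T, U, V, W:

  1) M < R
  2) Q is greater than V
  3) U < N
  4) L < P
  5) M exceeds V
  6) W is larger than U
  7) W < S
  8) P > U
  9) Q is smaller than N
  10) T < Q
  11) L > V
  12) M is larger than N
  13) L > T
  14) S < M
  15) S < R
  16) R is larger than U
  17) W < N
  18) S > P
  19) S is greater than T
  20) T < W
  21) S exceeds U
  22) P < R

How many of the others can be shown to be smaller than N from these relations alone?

From N the given relations immediately reach U, Q, W.
From those, T, V — 5 in total.
Nothing else is reachable below N; 5 in all.

5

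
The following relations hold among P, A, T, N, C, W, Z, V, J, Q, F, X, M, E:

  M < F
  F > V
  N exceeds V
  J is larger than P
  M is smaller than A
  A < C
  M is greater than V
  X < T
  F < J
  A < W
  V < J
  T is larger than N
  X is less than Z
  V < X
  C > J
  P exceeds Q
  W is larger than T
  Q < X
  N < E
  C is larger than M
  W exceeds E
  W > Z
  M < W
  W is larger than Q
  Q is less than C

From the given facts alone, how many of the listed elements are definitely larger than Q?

7

From Q the given relations immediately reach X, P, C, W.
From those, Z, T, J — 7 in total.
No other element is forced above Q by the given relations, so the count is 7.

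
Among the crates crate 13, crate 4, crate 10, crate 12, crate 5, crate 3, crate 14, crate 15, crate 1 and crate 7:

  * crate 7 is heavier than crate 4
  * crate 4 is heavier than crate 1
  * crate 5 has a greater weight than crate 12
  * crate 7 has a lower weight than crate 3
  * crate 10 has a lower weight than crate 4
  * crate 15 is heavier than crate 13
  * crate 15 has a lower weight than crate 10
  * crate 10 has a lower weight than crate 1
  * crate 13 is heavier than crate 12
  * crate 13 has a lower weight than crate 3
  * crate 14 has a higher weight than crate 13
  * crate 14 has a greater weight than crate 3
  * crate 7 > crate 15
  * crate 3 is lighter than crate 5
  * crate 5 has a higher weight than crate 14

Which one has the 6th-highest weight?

The consecutive relations fix a unique order: crate 12 < crate 13 < crate 15 < crate 10 < crate 1 < crate 4 < crate 7 < crate 3 < crate 14 < crate 5.
Counting 6 from the largest end gives crate 1.

crate 1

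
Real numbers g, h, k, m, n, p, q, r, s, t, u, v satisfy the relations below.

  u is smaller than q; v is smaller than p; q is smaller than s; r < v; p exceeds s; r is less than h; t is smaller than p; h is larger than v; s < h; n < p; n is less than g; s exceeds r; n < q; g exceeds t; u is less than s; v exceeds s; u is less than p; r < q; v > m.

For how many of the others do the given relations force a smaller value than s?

The elements the relations force below s are r, u, n, q — no chain reaches any other.
That is 4.

4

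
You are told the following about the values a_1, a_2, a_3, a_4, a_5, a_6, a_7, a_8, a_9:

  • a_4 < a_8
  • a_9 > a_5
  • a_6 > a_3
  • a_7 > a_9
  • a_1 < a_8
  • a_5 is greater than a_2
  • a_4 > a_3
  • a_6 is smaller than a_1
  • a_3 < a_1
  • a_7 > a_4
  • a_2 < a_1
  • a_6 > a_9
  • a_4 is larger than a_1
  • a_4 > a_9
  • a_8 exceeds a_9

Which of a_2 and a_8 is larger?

The relevant relations are a_2 < a_5; a_5 < a_9; a_9 < a_6; a_6 < a_1; a_1 < a_8.
Chaining these gives a_2 < a_5 < a_9 < a_6 < a_1 < a_8.
So a_2 < a_8; a_8 is the larger of the two.

a_8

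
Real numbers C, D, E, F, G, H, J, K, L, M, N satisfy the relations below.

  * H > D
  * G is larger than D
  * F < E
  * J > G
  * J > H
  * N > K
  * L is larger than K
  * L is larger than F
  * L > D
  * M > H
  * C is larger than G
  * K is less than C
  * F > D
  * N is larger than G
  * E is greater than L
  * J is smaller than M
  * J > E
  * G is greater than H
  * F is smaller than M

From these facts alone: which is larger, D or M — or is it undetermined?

M

The relevant relations are D < L; L < E; E < J; J < M.
Chaining these gives D < L < E < J < M.
So M is larger.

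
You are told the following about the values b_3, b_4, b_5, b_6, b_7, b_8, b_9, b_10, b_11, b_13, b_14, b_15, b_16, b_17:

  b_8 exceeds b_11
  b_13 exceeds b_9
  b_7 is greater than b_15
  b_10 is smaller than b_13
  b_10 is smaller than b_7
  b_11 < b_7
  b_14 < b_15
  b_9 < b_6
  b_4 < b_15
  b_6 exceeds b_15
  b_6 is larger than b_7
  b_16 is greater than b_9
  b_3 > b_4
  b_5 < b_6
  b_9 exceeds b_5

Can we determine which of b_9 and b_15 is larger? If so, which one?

Following every chain through b_9: above b_9 we get b_13, b_16, b_6; below b_9 we get b_5.
b_15 is not reached, and no chain runs the other way from b_15 to b_9.
So the given relations leave the order of b_9 and b_15 undetermined.

undetermined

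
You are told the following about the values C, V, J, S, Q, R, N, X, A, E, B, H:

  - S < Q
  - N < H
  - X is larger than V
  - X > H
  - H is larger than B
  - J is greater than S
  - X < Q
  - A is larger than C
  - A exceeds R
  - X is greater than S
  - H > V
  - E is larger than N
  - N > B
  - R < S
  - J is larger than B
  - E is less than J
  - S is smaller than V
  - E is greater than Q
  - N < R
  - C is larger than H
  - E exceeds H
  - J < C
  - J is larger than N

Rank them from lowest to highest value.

B < N < R < S < V < H < X < Q < E < J < C < A

Each adjacent pair is fixed by a given relation: B < N; N < R; R < S; S < V; V < H; H < X; X < Q; Q < E; E < J; J < C; C < A. Chaining them end to end gives the full order.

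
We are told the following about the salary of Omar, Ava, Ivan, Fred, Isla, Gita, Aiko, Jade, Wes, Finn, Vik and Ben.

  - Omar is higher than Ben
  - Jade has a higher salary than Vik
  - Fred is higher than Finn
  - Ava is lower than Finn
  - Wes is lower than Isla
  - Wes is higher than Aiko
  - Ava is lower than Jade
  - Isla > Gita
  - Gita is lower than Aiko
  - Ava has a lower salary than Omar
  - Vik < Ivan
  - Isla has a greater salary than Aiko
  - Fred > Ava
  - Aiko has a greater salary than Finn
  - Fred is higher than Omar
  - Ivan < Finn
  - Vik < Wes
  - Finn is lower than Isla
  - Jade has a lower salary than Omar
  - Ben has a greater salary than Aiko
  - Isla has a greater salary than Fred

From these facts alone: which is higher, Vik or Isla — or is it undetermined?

Vik < Ivan and Ivan < Finn give Vik < Finn.
With Finn < Aiko: Vik < Ivan < Finn < Aiko.
With Aiko < Ben: Vik < Ivan < Finn < Aiko < Ben.
Then Ben < Omar extends the chain to Omar.
With Omar < Fred: Vik < Ivan < Finn < Aiko < Ben < Omar < Fred.
With Fred < Isla: Vik < Ivan < Finn < Aiko < Ben < Omar < Fred < Isla.
So Isla is higher.

Isla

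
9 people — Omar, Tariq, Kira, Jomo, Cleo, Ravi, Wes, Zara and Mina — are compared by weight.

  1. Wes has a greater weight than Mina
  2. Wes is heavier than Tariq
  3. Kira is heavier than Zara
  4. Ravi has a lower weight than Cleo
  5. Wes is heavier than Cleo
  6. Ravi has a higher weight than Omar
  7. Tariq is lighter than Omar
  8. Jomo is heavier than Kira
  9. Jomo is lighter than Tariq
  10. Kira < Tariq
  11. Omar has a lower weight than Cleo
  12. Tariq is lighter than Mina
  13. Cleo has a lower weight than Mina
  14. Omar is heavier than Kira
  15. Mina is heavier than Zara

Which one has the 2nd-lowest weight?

Piecing the relations together gives one ordering: Zara < Kira < Jomo < Tariq < Omar < Ravi < Cleo < Mina < Wes.
The 2nd smallest is Kira.

Kira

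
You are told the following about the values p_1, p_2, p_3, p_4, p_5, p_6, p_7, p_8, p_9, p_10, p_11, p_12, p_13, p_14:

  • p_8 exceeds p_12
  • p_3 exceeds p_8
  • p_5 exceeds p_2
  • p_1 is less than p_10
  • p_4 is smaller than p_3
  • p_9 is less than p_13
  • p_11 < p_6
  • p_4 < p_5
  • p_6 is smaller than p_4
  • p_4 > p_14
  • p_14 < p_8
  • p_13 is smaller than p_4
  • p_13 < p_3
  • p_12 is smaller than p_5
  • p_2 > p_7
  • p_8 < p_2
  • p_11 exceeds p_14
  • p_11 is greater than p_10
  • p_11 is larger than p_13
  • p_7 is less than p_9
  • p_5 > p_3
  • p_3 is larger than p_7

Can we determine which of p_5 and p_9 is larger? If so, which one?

p_5

Link the given pairs in sequence: p_9 < p_13; p_13 < p_11; p_11 < p_6; p_6 < p_4; p_4 < p_3; p_3 < p_5.
Together: p_9 < p_13 < p_11 < p_6 < p_4 < p_3 < p_5.
So p_5 is larger.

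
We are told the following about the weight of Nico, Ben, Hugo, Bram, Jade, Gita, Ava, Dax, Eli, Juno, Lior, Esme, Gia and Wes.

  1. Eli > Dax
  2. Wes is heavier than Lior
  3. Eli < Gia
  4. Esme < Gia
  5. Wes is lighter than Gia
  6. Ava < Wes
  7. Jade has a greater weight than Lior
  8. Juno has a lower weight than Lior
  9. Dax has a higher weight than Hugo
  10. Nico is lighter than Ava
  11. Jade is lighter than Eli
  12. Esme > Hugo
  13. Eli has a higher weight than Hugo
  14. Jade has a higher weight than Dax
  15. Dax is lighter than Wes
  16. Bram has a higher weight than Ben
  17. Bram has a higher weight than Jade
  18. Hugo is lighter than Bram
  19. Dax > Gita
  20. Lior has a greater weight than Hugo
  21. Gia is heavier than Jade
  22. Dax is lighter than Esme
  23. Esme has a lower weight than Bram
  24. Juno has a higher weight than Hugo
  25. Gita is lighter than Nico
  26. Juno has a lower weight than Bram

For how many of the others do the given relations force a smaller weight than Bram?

From Bram the given relations immediately reach Hugo, Juno, Esme, Ben, Jade.
From those, Dax, Lior — 7 in total.
From those, Gita — 8 in total.
No other element is forced below Bram by the given relations, so the count is 8.

8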